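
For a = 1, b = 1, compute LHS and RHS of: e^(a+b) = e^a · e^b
LHS = e^(1+1) = e^2 ≈ 7.389
RHS = e^1 · e^1 = e^2 ≈ 7.389

LHS = RHS: the two sides agree.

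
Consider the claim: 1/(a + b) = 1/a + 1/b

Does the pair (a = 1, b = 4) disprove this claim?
Substituting a = 1, b = 4:
LHS = 1/(1 + 4) = 1/5
RHS = 1/1 + 1/4 = 5/4

Since LHS ≠ RHS, this pair disproves the claim.

Answer: Yes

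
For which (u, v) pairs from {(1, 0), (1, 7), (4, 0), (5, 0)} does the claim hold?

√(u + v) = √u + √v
Testing each pair:
(1, 0): LHS = 1, RHS = 1 → holds
(1, 7): LHS = 2·√(2) ≈ 2.828, RHS = 1 + √(7) ≈ 3.646 → fails
(4, 0): LHS = 2, RHS = 2 → holds
(5, 0): LHS = √(5) ≈ 2.236, RHS = √(5) ≈ 2.236 → holds

3 of 4 pairs satisfy the claim.

Answer: (1, 0), (4, 0), (5, 0)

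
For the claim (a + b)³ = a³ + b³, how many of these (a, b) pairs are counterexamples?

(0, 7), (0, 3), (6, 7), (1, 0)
1

Testing each pair:
(0, 7): LHS = 343, RHS = 343 → satisfies claim
(0, 3): LHS = 27, RHS = 27 → satisfies claim
(6, 7): LHS = 2197, RHS = 559 → counterexample
(1, 0): LHS = 1, RHS = 1 → satisfies claim

That makes 1 counterexample.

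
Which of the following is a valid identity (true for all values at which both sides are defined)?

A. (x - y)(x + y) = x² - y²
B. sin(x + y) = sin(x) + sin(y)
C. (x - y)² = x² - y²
A: holds — e.g. at (2, 5), both sides equal -21.
B: fails at (2, 5) — LHS = sin(7) ≈ 0.657, RHS = sin(5) + sin(2) ≈ -0.04963.
C: fails at (1, 3) — LHS = 4, RHS = -8.

Answer: A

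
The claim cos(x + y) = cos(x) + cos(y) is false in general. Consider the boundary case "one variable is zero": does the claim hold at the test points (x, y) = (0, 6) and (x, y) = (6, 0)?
At (0, 6): LHS = cos(6) ≈ 0.9602 ≠ RHS = cos(6) + 1 ≈ 1.96
At (6, 0): LHS = cos(6) ≈ 0.9602 ≠ RHS = cos(6) + 1 ≈ 1.96

Answer: No, fails at both test points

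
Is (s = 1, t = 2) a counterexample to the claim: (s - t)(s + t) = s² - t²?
Substituting s = 1, t = 2:
LHS = (1 - 2)(1 + 2) = -3
RHS = 1² - 2² = -3

The sides agree, so this pair does not disprove the claim.

Answer: No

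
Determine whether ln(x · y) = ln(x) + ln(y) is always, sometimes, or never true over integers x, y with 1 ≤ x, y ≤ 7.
The identity holds for every pair in the range. For instance at (x, y) = (7, 3): both sides equal ln(21) ≈ 3.045.

Answer: Always true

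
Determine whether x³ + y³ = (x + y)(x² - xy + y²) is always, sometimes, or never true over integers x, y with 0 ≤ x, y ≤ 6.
Always true

The identity holds for every pair in the range. For instance at (x, y) = (3, 5): both sides equal 152.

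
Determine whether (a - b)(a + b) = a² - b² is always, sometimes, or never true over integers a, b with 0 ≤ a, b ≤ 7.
The identity holds for every pair in the range. For instance at (a, b) = (4, 1): both sides equal 15.

Answer: Always true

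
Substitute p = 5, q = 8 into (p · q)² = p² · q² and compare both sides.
LHS = (5 · 8)² = 1600
RHS = 5² · 8² = 1600

LHS = RHS: the two sides agree.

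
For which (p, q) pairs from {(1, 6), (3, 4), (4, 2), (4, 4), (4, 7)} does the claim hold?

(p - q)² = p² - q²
(4, 4)

Testing each pair:
(1, 6): LHS = 25, RHS = -35 → fails
(3, 4): LHS = 1, RHS = -7 → fails
(4, 2): LHS = 4, RHS = 12 → fails
(4, 4): LHS = 0, RHS = 0 → holds
(4, 7): LHS = 9, RHS = -33 → fails

1 of 5 pairs satisfies the claim.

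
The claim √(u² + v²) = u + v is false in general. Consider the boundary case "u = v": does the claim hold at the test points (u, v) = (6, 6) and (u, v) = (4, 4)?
At (6, 6): LHS = 6·√(2) ≈ 8.485 ≠ RHS = 12
At (4, 4): LHS = 4·√(2) ≈ 5.657 ≠ RHS = 8

Answer: No, fails at both test points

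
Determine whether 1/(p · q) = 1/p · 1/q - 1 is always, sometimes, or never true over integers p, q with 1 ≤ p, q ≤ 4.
Never true

The claim fails for every pair in the range. For instance at (p, q) = (3, 1): LHS = 1/3, RHS = -2/3.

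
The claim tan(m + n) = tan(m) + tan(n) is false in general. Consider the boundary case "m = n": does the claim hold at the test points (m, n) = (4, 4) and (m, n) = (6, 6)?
No, fails at both test points

At (4, 4): LHS = tan(8) ≈ -6.8 ≠ RHS = 2·tan(4) ≈ 2.316
At (6, 6): LHS = tan(12) ≈ -0.6359 ≠ RHS = 2·tan(6) ≈ -0.582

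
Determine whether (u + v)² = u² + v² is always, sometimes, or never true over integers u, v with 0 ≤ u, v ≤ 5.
Sometimes true

It holds at (u, v) = (0, 1) (both sides equal 1), but fails at (u, v) = (4, 1) (LHS = 25, RHS = 17).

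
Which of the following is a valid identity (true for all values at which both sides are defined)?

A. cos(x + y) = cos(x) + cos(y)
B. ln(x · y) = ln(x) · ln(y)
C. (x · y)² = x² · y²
C

A: fails at (1, 1) — LHS = cos(2) ≈ -0.4161, RHS = 2·cos(1) ≈ 1.081.
B: fails at (4, 6) — LHS = ln(24) ≈ 3.178, RHS = ln(4)·ln(6) ≈ 2.484.
C: holds — e.g. at (4, 6), both sides equal 576.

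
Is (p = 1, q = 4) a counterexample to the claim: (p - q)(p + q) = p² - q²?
Substituting p = 1, q = 4:
LHS = (1 - 4)(1 + 4) = -15
RHS = 1² - 4² = -15

The sides agree, so this pair does not disprove the claim.

Answer: No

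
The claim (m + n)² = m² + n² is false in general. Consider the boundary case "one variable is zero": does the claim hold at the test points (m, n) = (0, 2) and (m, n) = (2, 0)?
At (0, 2): LHS = 4, RHS = 4 → equal
At (2, 0): LHS = 4, RHS = 4 → equal

So the claim does hold at both of these boundary points, even though it is not an identity.

Answer: Yes, holds at both test points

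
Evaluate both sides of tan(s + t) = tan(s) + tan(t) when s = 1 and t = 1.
LHS = tan(1 + 1) = tan(2) ≈ -2.185
RHS = tan(1) + tan(1) = 2·tan(1) ≈ 3.115

LHS ≠ RHS (they differ by about 5.3), so the equation does not hold here.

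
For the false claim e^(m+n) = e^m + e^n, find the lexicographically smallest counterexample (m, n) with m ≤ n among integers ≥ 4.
(m, n) = (4, 4)

Substituting (4, 4) into the claim:
LHS = e^(4+4) = e^8 ≈ 2981
RHS = e^4 + e^4 = 2·e^4 ≈ 109.2

Since LHS ≠ RHS, this pair disproves the claim, and no lexicographically smaller pair (m ≤ n, integers ≥ 4) does.

For instance (7, 10) is also a counterexample (LHS = e^17 ≈ 24154952.8, RHS = e^7 + e^10 ≈ 23123.1), but it's lexicographically larger.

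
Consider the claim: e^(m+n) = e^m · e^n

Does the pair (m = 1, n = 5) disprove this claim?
No

Substituting m = 1, n = 5:
LHS = e^(1+5) = e^6 ≈ 403.4
RHS = e^1 · e^5 = e^6 ≈ 403.4

The sides agree, so this pair does not disprove the claim.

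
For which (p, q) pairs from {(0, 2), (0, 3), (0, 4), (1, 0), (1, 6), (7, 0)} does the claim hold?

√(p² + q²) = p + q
Testing each pair:
(0, 2): LHS = 2, RHS = 2 → holds
(0, 3): LHS = 3, RHS = 3 → holds
(0, 4): LHS = 4, RHS = 4 → holds
(1, 0): LHS = 1, RHS = 1 → holds
(1, 6): LHS = √(37) ≈ 6.083, RHS = 7 → fails
(7, 0): LHS = 7, RHS = 7 → holds

5 of 6 pairs satisfy the claim.

Answer: (0, 2), (0, 3), (0, 4), (1, 0), (7, 0)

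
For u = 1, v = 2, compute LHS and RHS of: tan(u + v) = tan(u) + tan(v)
LHS = tan(1 + 2) = tan(3) ≈ -0.1425
RHS = tan(1) + tan(2) ≈ -0.6276

LHS ≠ RHS (they differ by about 0.4851), so the equation does not hold here.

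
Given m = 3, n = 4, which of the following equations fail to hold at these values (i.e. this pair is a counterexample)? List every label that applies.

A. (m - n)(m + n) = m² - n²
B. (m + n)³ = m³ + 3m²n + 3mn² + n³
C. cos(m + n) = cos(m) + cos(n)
C

Evaluating each claim at the given values:
A. LHS = -7, RHS = -7 → holds here (LHS = RHS)
B. LHS = 343, RHS = 343 → holds here (LHS = RHS)
C. LHS = cos(7) ≈ 0.7539, RHS = cos(3) + cos(4) ≈ -1.644 → fails here (LHS ≠ RHS)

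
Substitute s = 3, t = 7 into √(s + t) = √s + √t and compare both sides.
LHS = √(3 + 7) = √(10) ≈ 3.162
RHS = √3 + √7 = √(3) + √(7) ≈ 4.378

LHS ≠ RHS (they differ by about 1.216), so the equation does not hold here.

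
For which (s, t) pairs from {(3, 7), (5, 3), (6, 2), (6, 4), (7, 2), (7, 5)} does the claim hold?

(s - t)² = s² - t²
Testing each pair:
(3, 7): LHS = 16, RHS = -40 → fails
(5, 3): LHS = 4, RHS = 16 → fails
(6, 2): LHS = 16, RHS = 32 → fails
(6, 4): LHS = 4, RHS = 20 → fails
(7, 2): LHS = 25, RHS = 45 → fails
(7, 5): LHS = 4, RHS = 24 → fails

No pair satisfies the claim.

Answer: None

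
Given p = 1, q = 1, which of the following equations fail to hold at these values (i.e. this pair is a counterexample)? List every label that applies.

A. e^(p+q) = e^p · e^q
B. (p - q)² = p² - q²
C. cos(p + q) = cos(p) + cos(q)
C

Evaluating each claim at the given values:
A. LHS = e^2 ≈ 7.389, RHS = e^2 ≈ 7.389 → holds here (LHS = RHS)
B. LHS = 0, RHS = 0 → holds here (LHS = RHS)
C. LHS = cos(2) ≈ -0.4161, RHS = 2·cos(1) ≈ 1.081 → fails here (LHS ≠ RHS)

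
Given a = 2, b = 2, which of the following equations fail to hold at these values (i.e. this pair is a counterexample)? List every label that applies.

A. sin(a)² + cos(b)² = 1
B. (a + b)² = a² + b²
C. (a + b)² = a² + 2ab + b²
Evaluating each claim at the given values:
A. LHS = cos(2)² + sin(2)² = 1, RHS = 1 → holds here (LHS = RHS)
B. LHS = 16, RHS = 8 → fails here (LHS ≠ RHS)
C. LHS = 16, RHS = 16 → holds here (LHS = RHS)

Answer: B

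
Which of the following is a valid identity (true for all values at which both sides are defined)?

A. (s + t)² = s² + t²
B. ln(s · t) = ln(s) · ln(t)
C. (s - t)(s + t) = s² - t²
A: fails at (5, 5) — LHS = 100, RHS = 50.
B: fails at (2, 7) — LHS = ln(14) ≈ 2.639, RHS = ln(2)·ln(7) ≈ 1.349.
C: holds — e.g. at (4, 4), both sides equal 0.

Answer: C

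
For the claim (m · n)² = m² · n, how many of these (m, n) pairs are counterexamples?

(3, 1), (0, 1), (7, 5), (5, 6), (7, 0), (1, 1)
Testing each pair:
(3, 1): LHS = 9, RHS = 9 → satisfies claim
(0, 1): LHS = 0, RHS = 0 → satisfies claim
(7, 5): LHS = 1225, RHS = 245 → counterexample
(5, 6): LHS = 900, RHS = 150 → counterexample
(7, 0): LHS = 0, RHS = 0 → satisfies claim
(1, 1): LHS = 1, RHS = 1 → satisfies claim

That makes 2 counterexamples.

Answer: 2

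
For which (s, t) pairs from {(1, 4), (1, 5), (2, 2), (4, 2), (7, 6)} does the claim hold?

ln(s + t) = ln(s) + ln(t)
(2, 2)

Testing each pair:
(1, 4): LHS = ln(5) ≈ 1.609, RHS = ln(4) ≈ 1.386 → fails
(1, 5): LHS = ln(6) ≈ 1.792, RHS = ln(5) ≈ 1.609 → fails
(2, 2): LHS = ln(4) ≈ 1.386, RHS = 2·ln(2) ≈ 1.386 → holds
(4, 2): LHS = ln(6) ≈ 1.792, RHS = ln(2) + ln(4) ≈ 2.079 → fails
(7, 6): LHS = ln(13) ≈ 2.565, RHS = ln(6) + ln(7) ≈ 3.738 → fails

1 of 5 pairs satisfies the claim.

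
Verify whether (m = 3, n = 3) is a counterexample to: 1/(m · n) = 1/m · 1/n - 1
Substituting m = 3, n = 3:
LHS = 1/(3 · 3) = 1/9
RHS = 1/3 · 1/3 - 1 = -8/9

Since LHS ≠ RHS, this pair disproves the claim.

Answer: Yes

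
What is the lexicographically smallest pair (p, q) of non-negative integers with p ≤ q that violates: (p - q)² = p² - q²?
(p, q) = (0, 1)

At (0, 0): both sides equal 0, so it holds there.

Substituting (0, 1) into the claim:
LHS = (0 - 1)² = 1
RHS = 0² - 1² = -1

Since LHS ≠ RHS, this pair disproves the claim, and no lexicographically smaller pair (p ≤ q, non-negative integers) does.

For instance (2, 5) is also a counterexample (LHS = 9, RHS = -21), but it's lexicographically larger.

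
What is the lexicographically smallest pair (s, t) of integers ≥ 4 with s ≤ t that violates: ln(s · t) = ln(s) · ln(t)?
Substituting (4, 4) into the claim:
LHS = ln(4 · 4) = ln(16) ≈ 2.773
RHS = ln(4) · ln(4) = ln(4)² ≈ 1.922

Since LHS ≠ RHS, this pair disproves the claim, and no lexicographically smaller pair (s ≤ t, integers ≥ 4) does.

For instance (5, 8) is also a counterexample (LHS = ln(40) ≈ 3.689, RHS = ln(5)·ln(8) ≈ 3.347), but it's lexicographically larger.

Answer: (s, t) = (4, 4)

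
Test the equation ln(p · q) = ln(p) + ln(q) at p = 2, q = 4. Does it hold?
Holds

Substituting p = 2, q = 4:

LHS = ln(2 · 4) = ln(8) ≈ 2.079
RHS = ln(2) + ln(4) ≈ 2.079

LHS = RHS, so the equation holds at this point.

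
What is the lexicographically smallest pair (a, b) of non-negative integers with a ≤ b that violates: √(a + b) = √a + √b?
(a, b) = (1, 1)

At (0, 0): both sides equal 0, so it holds there.

Substituting (1, 1) into the claim:
LHS = √(1 + 1) = √(2) ≈ 1.414
RHS = √1 + √1 = 2

Since LHS ≠ RHS, this pair disproves the claim, and no lexicographically smaller pair (a ≤ b, non-negative integers) does.

For instance (4, 7) is also a counterexample (LHS = √(11) ≈ 3.317, RHS = 2 + √(7) ≈ 4.646), but it's lexicographically larger.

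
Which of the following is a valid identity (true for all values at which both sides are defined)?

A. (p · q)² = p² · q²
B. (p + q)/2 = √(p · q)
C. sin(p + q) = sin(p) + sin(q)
A: holds — e.g. at (4, 6), both sides equal 576.
B: fails at (4, 6) — LHS = 5, RHS = 2·√(6) ≈ 4.899.
C: fails at (1, 5) — LHS = sin(6) ≈ -0.2794, RHS = sin(5) + sin(1) ≈ -0.1175.

Answer: A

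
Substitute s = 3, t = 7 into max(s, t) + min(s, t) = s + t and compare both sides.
LHS = max(3, 7) + min(3, 7) = 10
RHS = 3 + 7 = 10

LHS = RHS: the two sides agree.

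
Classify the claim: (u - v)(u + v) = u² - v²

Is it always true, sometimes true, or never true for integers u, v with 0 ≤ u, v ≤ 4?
The identity holds for every pair in the range. For instance at (u, v) = (1, 2): both sides equal -3.

Answer: Always true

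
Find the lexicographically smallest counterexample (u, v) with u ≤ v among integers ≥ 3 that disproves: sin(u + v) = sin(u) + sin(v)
Substituting (3, 3) into the claim:
LHS = sin(3 + 3) = sin(6) ≈ -0.2794
RHS = sin(3) + sin(3) = 2·sin(3) ≈ 0.2822

Since LHS ≠ RHS, this pair disproves the claim, and no lexicographically smaller pair (u ≤ v, integers ≥ 3) does.

For instance (6, 10) is also a counterexample (LHS = sin(16) ≈ -0.2879, RHS = sin(10) + sin(6) ≈ -0.8234), but it's lexicographically larger.

Answer: (u, v) = (3, 3)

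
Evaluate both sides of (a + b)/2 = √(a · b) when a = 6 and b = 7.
LHS = (6 + 7)/2 = 13/2
RHS = √(6 · 7) = √(42) ≈ 6.481

LHS ≠ RHS (they differ by about 0.01926), so the equation does not hold here.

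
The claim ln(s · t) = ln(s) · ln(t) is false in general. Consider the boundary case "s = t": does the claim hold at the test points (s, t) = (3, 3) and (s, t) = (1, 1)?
Only at (1, 1)

At (3, 3): LHS = ln(9) ≈ 2.197 ≠ RHS = ln(3)² ≈ 1.207
At (1, 1): LHS = 0, RHS = 0 → equal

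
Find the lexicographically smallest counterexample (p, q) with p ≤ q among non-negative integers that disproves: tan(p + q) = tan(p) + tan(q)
(p, q) = (1, 1)

At (0, 3): both sides equal tan(3) ≈ -0.1425, so it holds there.
At (0, 5): both sides equal tan(5) ≈ -3.381, so it holds there.

Substituting (1, 1) into the claim:
LHS = tan(1 + 1) = tan(2) ≈ -2.185
RHS = tan(1) + tan(1) = 2·tan(1) ≈ 3.115

Since LHS ≠ RHS, this pair disproves the claim, and no lexicographically smaller pair (p ≤ q, non-negative integers) does.

For instance (4, 4) is also a counterexample (LHS = tan(8) ≈ -6.8, RHS = 2·tan(4) ≈ 2.316), but it's lexicographically larger.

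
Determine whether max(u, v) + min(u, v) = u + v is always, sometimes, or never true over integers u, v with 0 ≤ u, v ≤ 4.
The identity holds for every pair in the range. For instance at (u, v) = (2, 4): both sides equal 6.

Answer: Always true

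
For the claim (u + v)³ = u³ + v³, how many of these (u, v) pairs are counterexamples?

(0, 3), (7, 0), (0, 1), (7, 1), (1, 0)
1

Testing each pair:
(0, 3): LHS = 27, RHS = 27 → satisfies claim
(7, 0): LHS = 343, RHS = 343 → satisfies claim
(0, 1): LHS = 1, RHS = 1 → satisfies claim
(7, 1): LHS = 512, RHS = 344 → counterexample
(1, 0): LHS = 1, RHS = 1 → satisfies claim

That makes 1 counterexample.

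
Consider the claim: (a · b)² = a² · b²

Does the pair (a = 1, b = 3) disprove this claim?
No

Substituting a = 1, b = 3:
LHS = (1 · 3)² = 9
RHS = 1² · 3² = 9

The sides agree, so this pair does not disprove the claim.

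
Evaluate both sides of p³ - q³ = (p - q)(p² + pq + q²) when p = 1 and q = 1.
LHS = 1³ - 1³ = 0
RHS = (1 - 1)(1² + 1·1 + 1²) = 0

LHS = RHS: the two sides agree.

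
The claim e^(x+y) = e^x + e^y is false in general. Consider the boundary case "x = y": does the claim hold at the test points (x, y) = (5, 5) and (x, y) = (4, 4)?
No, fails at both test points

At (5, 5): LHS = e^10 ≈ 22026.5 ≠ RHS = 2·e^5 ≈ 296.8
At (4, 4): LHS = e^8 ≈ 2981 ≠ RHS = 2·e^4 ≈ 109.2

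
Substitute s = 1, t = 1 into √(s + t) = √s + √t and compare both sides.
LHS = √(1 + 1) = √(2) ≈ 1.414
RHS = √1 + √1 = 2

LHS ≠ RHS (they differ by about 0.5858), so the equation does not hold here.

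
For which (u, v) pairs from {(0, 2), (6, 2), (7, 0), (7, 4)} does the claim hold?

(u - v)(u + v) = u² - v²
All pairs

Testing each pair:
(0, 2): LHS = -4, RHS = -4 → holds
(6, 2): LHS = 32, RHS = 32 → holds
(7, 0): LHS = 49, RHS = 49 → holds
(7, 4): LHS = 33, RHS = 33 → holds

Every pair satisfies the claim.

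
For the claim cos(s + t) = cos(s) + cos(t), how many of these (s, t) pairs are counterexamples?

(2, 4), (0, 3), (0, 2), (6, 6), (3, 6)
Testing each pair:
(2, 4): LHS = cos(6) ≈ 0.9602, RHS = cos(4) + cos(2) ≈ -1.07 → counterexample
(0, 3): LHS = cos(3) ≈ -0.99, RHS = cos(3) + 1 ≈ 0.01001 → counterexample
(0, 2): LHS = cos(2) ≈ -0.4161, RHS = cos(2) + 1 ≈ 0.5839 → counterexample
(6, 6): LHS = cos(12) ≈ 0.8439, RHS = 2·cos(6) ≈ 1.92 → counterexample
(3, 6): LHS = cos(9) ≈ -0.9111, RHS = cos(3) + cos(6) ≈ -0.02982 → counterexample

That makes 5 counterexamples.

Answer: 5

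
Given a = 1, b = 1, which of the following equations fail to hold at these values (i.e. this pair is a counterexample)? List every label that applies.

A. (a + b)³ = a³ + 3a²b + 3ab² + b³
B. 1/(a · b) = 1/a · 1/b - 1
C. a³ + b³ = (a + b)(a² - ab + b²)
B

Evaluating each claim at the given values:
A. LHS = 8, RHS = 8 → holds here (LHS = RHS)
B. LHS = 1, RHS = 0 → fails here (LHS ≠ RHS)
C. LHS = 2, RHS = 2 → holds here (LHS = RHS)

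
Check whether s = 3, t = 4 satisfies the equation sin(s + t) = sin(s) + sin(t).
Substituting s = 3, t = 4:

LHS = sin(3 + 4) = sin(7) ≈ 0.657
RHS = sin(3) + sin(4) ≈ -0.6157

LHS ≠ RHS, so the equation does not hold at this point.

Answer: Fails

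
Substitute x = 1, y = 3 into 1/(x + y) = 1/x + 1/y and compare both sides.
LHS = 1/(1 + 3) = 1/4
RHS = 1/1 + 1/3 = 4/3

LHS ≠ RHS, so the equation does not hold here.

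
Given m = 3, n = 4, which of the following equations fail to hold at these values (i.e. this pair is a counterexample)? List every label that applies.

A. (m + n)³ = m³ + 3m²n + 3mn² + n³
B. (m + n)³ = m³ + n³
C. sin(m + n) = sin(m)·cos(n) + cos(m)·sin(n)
Evaluating each claim at the given values:
A. LHS = 343, RHS = 343 → holds here (LHS = RHS)
B. LHS = 343, RHS = 91 → fails here (LHS ≠ RHS)
C. LHS = sin(7) ≈ 0.657, RHS = sin(3)·cos(4) + sin(4)·cos(3) ≈ 0.657 → holds here (LHS = RHS)

Answer: B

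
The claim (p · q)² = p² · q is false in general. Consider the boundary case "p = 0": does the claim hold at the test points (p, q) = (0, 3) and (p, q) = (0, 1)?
At (0, 3): LHS = 0, RHS = 0 → equal
At (0, 1): LHS = 0, RHS = 0 → equal

So the claim does hold at both of these boundary points, even though it is not an identity.

Answer: Yes, holds at both test points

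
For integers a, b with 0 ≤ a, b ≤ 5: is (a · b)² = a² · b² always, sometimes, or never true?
The identity holds for every pair in the range. For instance at (a, b) = (5, 4): both sides equal 400.

Answer: Always true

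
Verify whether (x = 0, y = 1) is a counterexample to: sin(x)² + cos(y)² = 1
Substituting x = 0, y = 1:
LHS = sin(0)² + cos(1)² = cos(1)² ≈ 0.2919
RHS = 1

Since LHS ≠ RHS, this pair disproves the claim.

Answer: Yes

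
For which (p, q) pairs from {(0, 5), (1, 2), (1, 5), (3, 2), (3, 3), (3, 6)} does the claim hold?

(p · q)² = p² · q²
Testing each pair:
(0, 5): LHS = 0, RHS = 0 → holds
(1, 2): LHS = 4, RHS = 4 → holds
(1, 5): LHS = 25, RHS = 25 → holds
(3, 2): LHS = 36, RHS = 36 → holds
(3, 3): LHS = 81, RHS = 81 → holds
(3, 6): LHS = 324, RHS = 324 → holds

Every pair satisfies the claim.

Answer: All pairs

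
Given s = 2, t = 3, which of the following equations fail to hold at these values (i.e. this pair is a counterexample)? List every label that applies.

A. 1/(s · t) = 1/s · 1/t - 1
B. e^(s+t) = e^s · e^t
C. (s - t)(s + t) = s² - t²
Evaluating each claim at the given values:
A. LHS = 1/6, RHS = -5/6 → fails here (LHS ≠ RHS)
B. LHS = e^5 ≈ 148.4, RHS = e^5 ≈ 148.4 → holds here (LHS = RHS)
C. LHS = -5, RHS = -5 → holds here (LHS = RHS)

Answer: A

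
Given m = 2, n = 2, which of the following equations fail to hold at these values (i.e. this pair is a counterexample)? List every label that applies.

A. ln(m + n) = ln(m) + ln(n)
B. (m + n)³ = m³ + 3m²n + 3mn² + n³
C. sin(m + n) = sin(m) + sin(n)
C

Evaluating each claim at the given values:
A. LHS = ln(4) ≈ 1.386, RHS = 2·ln(2) ≈ 1.386 → holds here (LHS = RHS)
B. LHS = 64, RHS = 64 → holds here (LHS = RHS)
C. LHS = sin(4) ≈ -0.7568, RHS = 2·sin(2) ≈ 1.819 → fails here (LHS ≠ RHS)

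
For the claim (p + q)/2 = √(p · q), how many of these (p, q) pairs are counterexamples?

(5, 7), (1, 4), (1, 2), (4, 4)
Testing each pair:
(5, 7): LHS = 6, RHS = √(35) ≈ 5.916 → counterexample
(1, 4): LHS = 5/2, RHS = 2 → counterexample
(1, 2): LHS = 3/2, RHS = √(2) ≈ 1.414 → counterexample
(4, 4): LHS = 4, RHS = 4 → satisfies claim

That makes 3 counterexamples.

Answer: 3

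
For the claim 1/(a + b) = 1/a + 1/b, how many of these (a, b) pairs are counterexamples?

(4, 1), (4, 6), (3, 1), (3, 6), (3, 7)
5

Testing each pair:
(4, 1): LHS = 1/5, RHS = 5/4 → counterexample
(4, 6): LHS = 1/10, RHS = 5/12 → counterexample
(3, 1): LHS = 1/4, RHS = 4/3 → counterexample
(3, 6): LHS = 1/9, RHS = 1/2 → counterexample
(3, 7): LHS = 1/10, RHS = 10/21 → counterexample

That makes 5 counterexamples.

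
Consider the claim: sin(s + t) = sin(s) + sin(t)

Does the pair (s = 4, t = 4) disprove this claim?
Yes

Substituting s = 4, t = 4:
LHS = sin(4 + 4) = sin(8) ≈ 0.9894
RHS = sin(4) + sin(4) = 2·sin(4) ≈ -1.514

Since LHS ≠ RHS, this pair disproves the claim.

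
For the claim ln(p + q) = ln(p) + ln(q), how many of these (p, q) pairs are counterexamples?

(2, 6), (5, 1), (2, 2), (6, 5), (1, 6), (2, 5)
Testing each pair:
(2, 6): LHS = ln(8) ≈ 2.079, RHS = ln(2) + ln(6) ≈ 2.485 → counterexample
(5, 1): LHS = ln(6) ≈ 1.792, RHS = ln(5) ≈ 1.609 → counterexample
(2, 2): LHS = ln(4) ≈ 1.386, RHS = 2·ln(2) ≈ 1.386 → satisfies claim
(6, 5): LHS = ln(11) ≈ 2.398, RHS = ln(5) + ln(6) ≈ 3.401 → counterexample
(1, 6): LHS = ln(7) ≈ 1.946, RHS = ln(6) ≈ 1.792 → counterexample
(2, 5): LHS = ln(7) ≈ 1.946, RHS = ln(2) + ln(5) ≈ 2.303 → counterexample

That makes 5 counterexamples.

Answer: 5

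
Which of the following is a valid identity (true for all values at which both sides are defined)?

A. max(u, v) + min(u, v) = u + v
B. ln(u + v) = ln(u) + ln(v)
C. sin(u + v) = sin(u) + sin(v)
A: holds — e.g. at (3, 3), both sides equal 6.
B: fails at (4, 5) — LHS = ln(9) ≈ 2.197, RHS = ln(4) + ln(5) ≈ 2.996.
C: fails at (2, 5) — LHS = sin(7) ≈ 0.657, RHS = sin(5) + sin(2) ≈ -0.04963.

Answer: A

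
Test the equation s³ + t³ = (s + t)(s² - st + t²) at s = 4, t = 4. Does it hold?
Holds

Substituting s = 4, t = 4:

LHS = 4³ + 4³ = 128
RHS = (4 + 4)(4² - 4·4 + 4²) = 128

LHS = RHS, so the equation holds at this point.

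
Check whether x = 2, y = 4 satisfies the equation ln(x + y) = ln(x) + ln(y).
Substituting x = 2, y = 4:

LHS = ln(2 + 4) = ln(6) ≈ 1.792
RHS = ln(2) + ln(4) ≈ 2.079

LHS ≠ RHS, so the equation does not hold at this point.

Answer: Fails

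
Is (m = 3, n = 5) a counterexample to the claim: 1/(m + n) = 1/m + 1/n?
Substituting m = 3, n = 5:
LHS = 1/(3 + 5) = 1/8
RHS = 1/3 + 1/5 = 8/15

Since LHS ≠ RHS, this pair disproves the claim.

Answer: Yes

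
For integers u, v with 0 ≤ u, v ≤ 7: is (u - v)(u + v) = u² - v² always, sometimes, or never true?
Always true

The identity holds for every pair in the range. For instance at (u, v) = (1, 3): both sides equal -8.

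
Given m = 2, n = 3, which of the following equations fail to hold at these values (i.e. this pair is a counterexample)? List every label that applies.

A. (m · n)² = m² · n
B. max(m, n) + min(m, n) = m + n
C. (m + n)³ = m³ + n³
A, C

Evaluating each claim at the given values:
A. LHS = 36, RHS = 12 → fails here (LHS ≠ RHS)
B. LHS = 5, RHS = 5 → holds here (LHS = RHS)
C. LHS = 125, RHS = 35 → fails here (LHS ≠ RHS)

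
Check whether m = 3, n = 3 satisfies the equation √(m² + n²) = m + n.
Fails

Substituting m = 3, n = 3:

LHS = √(3² + 3²) = 3·√(2) ≈ 4.243
RHS = 3 + 3 = 6

LHS ≠ RHS, so the equation does not hold at this point.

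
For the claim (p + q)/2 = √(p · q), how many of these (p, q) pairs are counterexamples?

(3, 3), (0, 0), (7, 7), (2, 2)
0

Testing each pair:
(3, 3): LHS = 3, RHS = 3 → satisfies claim
(0, 0): LHS = 0, RHS = 0 → satisfies claim
(7, 7): LHS = 7, RHS = 7 → satisfies claim
(2, 2): LHS = 2, RHS = 2 → satisfies claim

That makes 0 counterexamples.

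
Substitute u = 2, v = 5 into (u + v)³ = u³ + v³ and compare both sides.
LHS = (2 + 5)³ = 343
RHS = 2³ + 5³ = 133

LHS ≠ RHS, so the equation does not hold here.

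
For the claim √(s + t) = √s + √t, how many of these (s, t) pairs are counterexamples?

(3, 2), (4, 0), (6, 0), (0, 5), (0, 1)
1

Testing each pair:
(3, 2): LHS = √(5) ≈ 2.236, RHS = √(2) + √(3) ≈ 3.146 → counterexample
(4, 0): LHS = 2, RHS = 2 → satisfies claim
(6, 0): LHS = √(6) ≈ 2.449, RHS = √(6) ≈ 2.449 → satisfies claim
(0, 5): LHS = √(5) ≈ 2.236, RHS = √(5) ≈ 2.236 → satisfies claim
(0, 1): LHS = 1, RHS = 1 → satisfies claim

That makes 1 counterexample.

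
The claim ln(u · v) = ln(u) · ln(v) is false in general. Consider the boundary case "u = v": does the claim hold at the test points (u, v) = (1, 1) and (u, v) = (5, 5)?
Only at (1, 1)

At (1, 1): LHS = 0, RHS = 0 → equal
At (5, 5): LHS = ln(25) ≈ 3.219 ≠ RHS = ln(5)² ≈ 2.59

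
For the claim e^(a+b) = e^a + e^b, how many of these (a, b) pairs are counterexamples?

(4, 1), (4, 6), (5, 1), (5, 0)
4

Testing each pair:
(4, 1): LHS = e^5 ≈ 148.4, RHS = e + e^4 ≈ 57.32 → counterexample
(4, 6): LHS = e^10 ≈ 22026.5, RHS = e^4 + e^6 ≈ 458 → counterexample
(5, 1): LHS = e^6 ≈ 403.4, RHS = e + e^5 ≈ 151.1 → counterexample
(5, 0): LHS = e^5 ≈ 148.4, RHS = 1 + e^5 ≈ 149.4 → counterexample

That makes 4 counterexamples.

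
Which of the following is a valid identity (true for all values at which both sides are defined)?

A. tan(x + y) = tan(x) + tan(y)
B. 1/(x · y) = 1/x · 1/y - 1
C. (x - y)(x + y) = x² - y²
C

A: fails at (1, 2) — LHS = tan(3) ≈ -0.1425, RHS = tan(2) + tan(1) ≈ -0.6276.
B: fails at (2, 4) — LHS = 1/8, RHS = -7/8.
C: holds — e.g. at (2, 5), both sides equal -21.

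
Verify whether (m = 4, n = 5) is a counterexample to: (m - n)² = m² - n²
Substituting m = 4, n = 5:
LHS = (4 - 5)² = 1
RHS = 4² - 5² = -9

Since LHS ≠ RHS, this pair disproves the claim.

Answer: Yes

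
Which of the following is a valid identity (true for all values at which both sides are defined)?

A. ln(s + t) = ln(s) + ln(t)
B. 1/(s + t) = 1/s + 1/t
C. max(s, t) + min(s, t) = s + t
C

A: fails at (1, 3) — LHS = ln(4) ≈ 1.386, RHS = ln(3) ≈ 1.099.
B: fails at (2, 4) — LHS = 1/6, RHS = 3/4.
C: holds — e.g. at (0, 1), both sides equal 1.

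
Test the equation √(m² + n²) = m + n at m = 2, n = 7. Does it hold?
Fails

Substituting m = 2, n = 7:

LHS = √(2² + 7²) = √(53) ≈ 7.28
RHS = 2 + 7 = 9

LHS ≠ RHS, so the equation does not hold at this point.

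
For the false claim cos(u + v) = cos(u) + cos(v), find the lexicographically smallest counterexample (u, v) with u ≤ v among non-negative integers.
(u, v) = (0, 0)

Substituting (0, 0) into the claim:
LHS = cos(0 + 0) = 1
RHS = cos(0) + cos(0) = 2

Since LHS ≠ RHS, this pair disproves the claim, and no lexicographically smaller pair (u ≤ v, non-negative integers) does.

For instance (4, 6) is also a counterexample (LHS = cos(10) ≈ -0.8391, RHS = cos(4) + cos(6) ≈ 0.3065), but it's lexicographically larger.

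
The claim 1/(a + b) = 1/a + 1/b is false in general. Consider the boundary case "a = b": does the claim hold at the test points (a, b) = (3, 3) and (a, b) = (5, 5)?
At (3, 3): LHS = 1/6 ≠ RHS = 2/3
At (5, 5): LHS = 1/10 ≠ RHS = 2/5

Answer: No, fails at both test points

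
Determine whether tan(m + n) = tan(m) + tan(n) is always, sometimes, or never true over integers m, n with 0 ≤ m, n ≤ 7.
Sometimes true

It holds at (m, n) = (0, 7) (both sides equal tan(7) ≈ 0.8714), but fails at (m, n) = (3, 5) (LHS = tan(8) ≈ -6.8, RHS = tan(5) + tan(3) ≈ -3.523).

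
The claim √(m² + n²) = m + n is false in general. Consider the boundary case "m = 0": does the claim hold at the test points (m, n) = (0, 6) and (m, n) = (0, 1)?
Yes, holds at both test points

At (0, 6): LHS = 6, RHS = 6 → equal
At (0, 1): LHS = 1, RHS = 1 → equal

So the claim does hold at both of these boundary points, even though it is not an identity.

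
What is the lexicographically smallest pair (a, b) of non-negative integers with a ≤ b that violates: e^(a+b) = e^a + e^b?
(a, b) = (0, 0)

Substituting (0, 0) into the claim:
LHS = e^(0+0) = 1
RHS = e^0 + e^0 = 2

Since LHS ≠ RHS, this pair disproves the claim, and no lexicographically smaller pair (a ≤ b, non-negative integers) does.

For instance (3, 5) is also a counterexample (LHS = e^8 ≈ 2981, RHS = e^3 + e^5 ≈ 168.5), but it's lexicographically larger.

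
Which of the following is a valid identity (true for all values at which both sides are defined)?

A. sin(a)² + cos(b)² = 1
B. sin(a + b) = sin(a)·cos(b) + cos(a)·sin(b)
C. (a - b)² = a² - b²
A: fails at (1, 4) — LHS = cos(4)² + sin(1)² ≈ 1.135, RHS = 1.
B: holds — e.g. at (6, 7), both sides equal sin(13) ≈ 0.4202.
C: fails at (5, 8) — LHS = 9, RHS = -39.

Answer: B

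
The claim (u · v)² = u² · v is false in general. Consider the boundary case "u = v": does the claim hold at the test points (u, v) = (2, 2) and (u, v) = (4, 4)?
At (2, 2): LHS = 16 ≠ RHS = 8
At (4, 4): LHS = 256 ≠ RHS = 64

Answer: No, fails at both test points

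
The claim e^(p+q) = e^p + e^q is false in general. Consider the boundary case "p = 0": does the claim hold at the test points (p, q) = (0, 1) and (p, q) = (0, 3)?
No, fails at both test points

At (0, 1): LHS = e ≈ 2.718 ≠ RHS = 1 + e ≈ 3.718
At (0, 3): LHS = e^3 ≈ 20.09 ≠ RHS = 1 + e^3 ≈ 21.09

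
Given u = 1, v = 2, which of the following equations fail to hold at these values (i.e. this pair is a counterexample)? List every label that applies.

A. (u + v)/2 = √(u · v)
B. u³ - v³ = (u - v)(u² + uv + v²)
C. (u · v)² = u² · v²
Evaluating each claim at the given values:
A. LHS = 3/2, RHS = √(2) ≈ 1.414 → fails here (LHS ≠ RHS)
B. LHS = -7, RHS = -7 → holds here (LHS = RHS)
C. LHS = 4, RHS = 4 → holds here (LHS = RHS)

Answer: A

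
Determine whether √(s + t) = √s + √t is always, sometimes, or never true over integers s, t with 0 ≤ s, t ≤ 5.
Sometimes true

It holds at (s, t) = (0, 3) (both sides equal √(3) ≈ 1.732), but fails at (s, t) = (2, 2) (LHS = 2, RHS = 2·√(2) ≈ 2.828).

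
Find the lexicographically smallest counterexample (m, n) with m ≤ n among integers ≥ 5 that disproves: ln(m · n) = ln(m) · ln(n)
(m, n) = (5, 5)

Substituting (5, 5) into the claim:
LHS = ln(5 · 5) = ln(25) ≈ 3.219
RHS = ln(5) · ln(5) = ln(5)² ≈ 2.59

Since LHS ≠ RHS, this pair disproves the claim, and no lexicographically smaller pair (m ≤ n, integers ≥ 5) does.

For instance (8, 11) is also a counterexample (LHS = ln(88) ≈ 4.477, RHS = ln(8)·ln(11) ≈ 4.986), but it's lexicographically larger.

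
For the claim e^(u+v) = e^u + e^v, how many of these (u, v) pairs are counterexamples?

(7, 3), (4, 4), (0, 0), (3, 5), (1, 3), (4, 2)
6

Testing each pair:
(7, 3): LHS = e^10 ≈ 22026.5, RHS = e^3 + e^7 ≈ 1117 → counterexample
(4, 4): LHS = e^8 ≈ 2981, RHS = 2·e^4 ≈ 109.2 → counterexample
(0, 0): LHS = 1, RHS = 2 → counterexample
(3, 5): LHS = e^8 ≈ 2981, RHS = e^3 + e^5 ≈ 168.5 → counterexample
(1, 3): LHS = e^4 ≈ 54.6, RHS = e + e^3 ≈ 22.8 → counterexample
(4, 2): LHS = e^6 ≈ 403.4, RHS = e^2 + e^4 ≈ 61.99 → counterexample

That makes 6 counterexamples.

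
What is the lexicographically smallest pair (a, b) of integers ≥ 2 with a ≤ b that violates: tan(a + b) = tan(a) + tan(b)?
Substituting (2, 2) into the claim:
LHS = tan(2 + 2) = tan(4) ≈ 1.158
RHS = tan(2) + tan(2) = 2·tan(2) ≈ -4.37

Since LHS ≠ RHS, this pair disproves the claim, and no lexicographically smaller pair (a ≤ b, integers ≥ 2) does.

For instance (3, 3) is also a counterexample (LHS = tan(6) ≈ -0.291, RHS = 2·tan(3) ≈ -0.2851), but it's lexicographically larger.

Answer: (a, b) = (2, 2)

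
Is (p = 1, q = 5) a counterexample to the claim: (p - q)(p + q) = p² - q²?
Substituting p = 1, q = 5:
LHS = (1 - 5)(1 + 5) = -24
RHS = 1² - 5² = -24

The sides agree, so this pair does not disprove the claim.

Answer: No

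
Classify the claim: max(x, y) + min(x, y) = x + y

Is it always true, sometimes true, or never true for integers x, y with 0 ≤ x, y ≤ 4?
Always true

The identity holds for every pair in the range. For instance at (x, y) = (2, 2): both sides equal 4.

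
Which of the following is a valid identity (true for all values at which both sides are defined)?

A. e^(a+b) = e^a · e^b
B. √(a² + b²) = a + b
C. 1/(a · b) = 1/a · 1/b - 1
A

A: holds — e.g. at (2, 4), both sides equal e^6 ≈ 403.4.
B: fails at (1, 5) — LHS = √(26) ≈ 5.099, RHS = 6.
C: fails at (4, 5) — LHS = 1/20, RHS = -19/20.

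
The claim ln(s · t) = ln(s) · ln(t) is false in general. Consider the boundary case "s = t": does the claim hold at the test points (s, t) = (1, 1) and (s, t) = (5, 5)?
At (1, 1): LHS = 0, RHS = 0 → equal
At (5, 5): LHS = ln(25) ≈ 3.219 ≠ RHS = ln(5)² ≈ 2.59

Answer: Only at (1, 1)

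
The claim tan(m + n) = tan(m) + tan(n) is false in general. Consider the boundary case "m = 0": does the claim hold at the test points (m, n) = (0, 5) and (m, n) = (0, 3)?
At (0, 5): LHS = tan(5) ≈ -3.381, RHS = tan(5) ≈ -3.381 → equal
At (0, 3): LHS = tan(3) ≈ -0.1425, RHS = tan(3) ≈ -0.1425 → equal

So the claim does hold at both of these boundary points, even though it is not an identity.

Answer: Yes, holds at both test points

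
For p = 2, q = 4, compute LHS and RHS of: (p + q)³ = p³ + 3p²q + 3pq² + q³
LHS = (2 + 4)³ = 216
RHS = 2³ + 3·2²·4 + 3·2·4² + 4³ = 216

LHS = RHS: the two sides agree.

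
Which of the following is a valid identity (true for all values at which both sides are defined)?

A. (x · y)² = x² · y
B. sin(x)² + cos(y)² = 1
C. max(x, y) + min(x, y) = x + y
C

A: fails at (2, 5) — LHS = 100, RHS = 20.
B: fails at (2, 4) — LHS = cos(4)² + sin(2)² ≈ 1.254, RHS = 1.
C: holds — e.g. at (1, 4), both sides equal 5.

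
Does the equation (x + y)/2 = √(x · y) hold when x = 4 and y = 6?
Fails

Substituting x = 4, y = 6:

LHS = (4 + 6)/2 = 5
RHS = √(4 · 6) = 2·√(6) ≈ 4.899

LHS ≠ RHS, so the equation does not hold at this point.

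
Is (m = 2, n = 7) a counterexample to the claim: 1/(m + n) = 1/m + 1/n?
Substituting m = 2, n = 7:
LHS = 1/(2 + 7) = 1/9
RHS = 1/2 + 1/7 = 9/14

Since LHS ≠ RHS, this pair disproves the claim.

Answer: Yes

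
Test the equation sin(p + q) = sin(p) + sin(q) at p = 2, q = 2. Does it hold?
Substituting p = 2, q = 2:

LHS = sin(2 + 2) = sin(4) ≈ -0.7568
RHS = sin(2) + sin(2) = 2·sin(2) ≈ 1.819

LHS ≠ RHS, so the equation does not hold at this point.

Answer: Fails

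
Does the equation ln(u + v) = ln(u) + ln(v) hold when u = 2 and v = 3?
Fails

Substituting u = 2, v = 3:

LHS = ln(2 + 3) = ln(5) ≈ 1.609
RHS = ln(2) + ln(3) ≈ 1.792

LHS ≠ RHS, so the equation does not hold at this point.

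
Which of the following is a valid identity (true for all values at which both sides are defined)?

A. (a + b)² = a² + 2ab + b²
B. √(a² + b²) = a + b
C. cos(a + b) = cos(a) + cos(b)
A: holds — e.g. at (2, 5), both sides equal 49.
B: fails at (1, 2) — LHS = √(5) ≈ 2.236, RHS = 3.
C: fails at (1, 3) — LHS = cos(4) ≈ -0.6536, RHS = cos(3) + cos(1) ≈ -0.4497.

Answer: A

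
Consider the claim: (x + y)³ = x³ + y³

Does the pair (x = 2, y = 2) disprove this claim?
Yes

Substituting x = 2, y = 2:
LHS = (2 + 2)³ = 64
RHS = 2³ + 2³ = 16

Since LHS ≠ RHS, this pair disproves the claim.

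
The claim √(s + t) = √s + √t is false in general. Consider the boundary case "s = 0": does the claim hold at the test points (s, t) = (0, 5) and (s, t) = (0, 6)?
At (0, 5): LHS = √(5) ≈ 2.236, RHS = √(5) ≈ 2.236 → equal
At (0, 6): LHS = √(6) ≈ 2.449, RHS = √(6) ≈ 2.449 → equal

So the claim does hold at both of these boundary points, even though it is not an identity.

Answer: Yes, holds at both test points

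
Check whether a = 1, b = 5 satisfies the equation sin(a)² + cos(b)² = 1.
Fails

Substituting a = 1, b = 5:

LHS = sin(1)² + cos(5)² ≈ 0.7885
RHS = 1

LHS ≠ RHS, so the equation does not hold at this point.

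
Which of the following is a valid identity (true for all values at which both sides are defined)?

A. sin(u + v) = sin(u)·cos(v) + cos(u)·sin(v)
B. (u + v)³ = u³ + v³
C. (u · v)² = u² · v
A

A: holds — e.g. at (2, 4), both sides equal sin(6) ≈ -0.2794.
B: fails at (4, 5) — LHS = 729, RHS = 189.
C: fails at (2, 7) — LHS = 196, RHS = 28.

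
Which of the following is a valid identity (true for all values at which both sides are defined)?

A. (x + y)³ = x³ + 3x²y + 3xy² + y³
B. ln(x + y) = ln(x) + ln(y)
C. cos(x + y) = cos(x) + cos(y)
A

A: holds — e.g. at (4, 6), both sides equal 1000.
B: fails at (2, 4) — LHS = ln(6) ≈ 1.792, RHS = ln(2) + ln(4) ≈ 2.079.
C: fails at (1, 3) — LHS = cos(4) ≈ -0.6536, RHS = cos(3) + cos(1) ≈ -0.4497.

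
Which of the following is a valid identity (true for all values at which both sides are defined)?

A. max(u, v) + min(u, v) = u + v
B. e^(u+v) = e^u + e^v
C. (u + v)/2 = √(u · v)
A

A: holds — e.g. at (1, 3), both sides equal 4.
B: fails at (3, 3) — LHS = e^6 ≈ 403.4, RHS = 2·e^3 ≈ 40.17.
C: fails at (2, 3) — LHS = 5/2, RHS = √(6) ≈ 2.449.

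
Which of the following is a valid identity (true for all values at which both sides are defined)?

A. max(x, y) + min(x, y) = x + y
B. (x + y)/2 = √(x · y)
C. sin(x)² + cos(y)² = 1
A: holds — e.g. at (3, 3), both sides equal 6.
B: fails at (4, 6) — LHS = 5, RHS = 2·√(6) ≈ 4.899.
C: fails at (3, 4) — LHS = sin(3)² + cos(4)² ≈ 0.4472, RHS = 1.

Answer: A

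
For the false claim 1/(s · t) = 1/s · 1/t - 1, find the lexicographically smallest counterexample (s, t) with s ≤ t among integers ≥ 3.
Substituting (3, 3) into the claim:
LHS = 1/(3 · 3) = 1/9
RHS = 1/3 · 1/3 - 1 = -8/9

Since LHS ≠ RHS, this pair disproves the claim, and no lexicographically smaller pair (s ≤ t, integers ≥ 3) does.

For instance (6, 6) is also a counterexample (LHS = 1/36, RHS = -35/36), but it's lexicographically larger.

Answer: (s, t) = (3, 3)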